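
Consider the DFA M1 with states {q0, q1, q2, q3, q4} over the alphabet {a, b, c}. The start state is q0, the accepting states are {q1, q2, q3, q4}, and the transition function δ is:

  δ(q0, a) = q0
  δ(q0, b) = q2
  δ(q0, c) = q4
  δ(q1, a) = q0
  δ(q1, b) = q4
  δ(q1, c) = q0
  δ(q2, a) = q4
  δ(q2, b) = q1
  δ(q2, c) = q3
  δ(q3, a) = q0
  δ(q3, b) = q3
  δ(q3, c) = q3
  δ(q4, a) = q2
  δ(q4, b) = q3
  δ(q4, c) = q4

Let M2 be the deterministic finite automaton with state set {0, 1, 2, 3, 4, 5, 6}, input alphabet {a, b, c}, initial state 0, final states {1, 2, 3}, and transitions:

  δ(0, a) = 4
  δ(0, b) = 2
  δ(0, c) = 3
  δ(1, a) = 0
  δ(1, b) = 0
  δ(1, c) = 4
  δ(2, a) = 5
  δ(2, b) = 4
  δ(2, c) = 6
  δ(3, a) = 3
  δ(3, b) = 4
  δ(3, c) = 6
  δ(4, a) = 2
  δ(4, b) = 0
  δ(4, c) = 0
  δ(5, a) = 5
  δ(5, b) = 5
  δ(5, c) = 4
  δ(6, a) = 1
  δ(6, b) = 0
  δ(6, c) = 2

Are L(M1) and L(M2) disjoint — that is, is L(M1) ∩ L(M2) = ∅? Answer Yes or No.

No

The string b is accepted by both M1 and M2.
Hence L(M1) ∩ L(M2) ≠ ∅.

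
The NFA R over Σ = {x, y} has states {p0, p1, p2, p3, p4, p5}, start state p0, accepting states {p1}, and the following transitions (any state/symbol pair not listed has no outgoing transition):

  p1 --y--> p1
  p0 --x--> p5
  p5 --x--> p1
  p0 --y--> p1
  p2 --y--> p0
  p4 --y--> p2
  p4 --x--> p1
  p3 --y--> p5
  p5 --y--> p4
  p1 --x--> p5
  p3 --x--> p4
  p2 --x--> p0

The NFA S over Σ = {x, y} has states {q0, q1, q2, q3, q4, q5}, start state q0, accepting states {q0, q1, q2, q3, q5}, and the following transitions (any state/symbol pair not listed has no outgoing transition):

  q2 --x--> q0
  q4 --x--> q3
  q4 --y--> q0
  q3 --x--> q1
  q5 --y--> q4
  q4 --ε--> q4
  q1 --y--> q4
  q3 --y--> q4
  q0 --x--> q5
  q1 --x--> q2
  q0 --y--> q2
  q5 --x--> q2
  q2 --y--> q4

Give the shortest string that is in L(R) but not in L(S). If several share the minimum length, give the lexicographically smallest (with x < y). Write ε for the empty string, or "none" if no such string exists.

yy

The string yy is accepted by R but not by S.
No shorter string lies in the difference, and yy is the lexicographically first length-2 string in L(R) \ L(S).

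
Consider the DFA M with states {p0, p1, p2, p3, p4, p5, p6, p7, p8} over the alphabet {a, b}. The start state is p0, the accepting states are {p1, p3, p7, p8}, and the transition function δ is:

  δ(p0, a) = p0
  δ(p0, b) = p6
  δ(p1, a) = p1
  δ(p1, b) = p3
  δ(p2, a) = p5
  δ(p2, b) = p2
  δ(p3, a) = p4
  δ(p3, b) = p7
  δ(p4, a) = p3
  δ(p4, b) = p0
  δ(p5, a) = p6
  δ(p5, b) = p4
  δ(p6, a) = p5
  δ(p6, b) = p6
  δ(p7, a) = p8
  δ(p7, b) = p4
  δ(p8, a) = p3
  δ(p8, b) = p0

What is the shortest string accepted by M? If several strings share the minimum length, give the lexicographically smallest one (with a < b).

baba

A breadth-first search from p0 reaches an accepting state first via the path p0 → p6 → p5 → p4 → p3 on input baba.
No string of length < 4 is accepted (BFS exhausts all shorter strings without reaching an accepting state), and baba is the lexicographically least accepting string of length 4.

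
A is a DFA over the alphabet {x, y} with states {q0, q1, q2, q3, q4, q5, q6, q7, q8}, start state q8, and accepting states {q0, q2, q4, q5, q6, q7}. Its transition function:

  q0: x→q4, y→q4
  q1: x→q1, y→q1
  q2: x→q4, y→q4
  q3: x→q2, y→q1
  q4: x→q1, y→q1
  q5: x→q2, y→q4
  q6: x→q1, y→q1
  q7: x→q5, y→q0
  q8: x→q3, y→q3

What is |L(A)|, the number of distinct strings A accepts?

The useful subgraph on states {q2, q3, q4, q8} is acyclic, so L(A) is finite; the longest accepting path visits 4 useful states, giving maximum string length 3.
Counting accepting paths from q8 by length: 2 of length 2, 4 of length 3. Total 6.

6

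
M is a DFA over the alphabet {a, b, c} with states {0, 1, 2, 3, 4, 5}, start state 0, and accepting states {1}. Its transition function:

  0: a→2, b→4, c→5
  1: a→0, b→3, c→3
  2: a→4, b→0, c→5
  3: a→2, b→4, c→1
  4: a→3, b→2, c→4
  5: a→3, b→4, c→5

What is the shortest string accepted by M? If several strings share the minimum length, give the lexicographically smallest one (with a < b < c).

bac

A breadth-first search from 0 reaches an accepting state first via the path 0 → 4 → 3 → 1 on input bac.
No string of length < 3 is accepted (BFS exhausts all shorter strings without reaching an accepting state), and bac is the lexicographically least accepting string of length 3.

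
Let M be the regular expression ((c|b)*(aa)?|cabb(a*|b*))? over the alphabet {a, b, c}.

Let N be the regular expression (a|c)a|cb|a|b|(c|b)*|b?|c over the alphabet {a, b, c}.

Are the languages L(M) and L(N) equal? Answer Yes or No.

No

The string baa is accepted by M but rejected by N.
So L(M) ≠ L(N).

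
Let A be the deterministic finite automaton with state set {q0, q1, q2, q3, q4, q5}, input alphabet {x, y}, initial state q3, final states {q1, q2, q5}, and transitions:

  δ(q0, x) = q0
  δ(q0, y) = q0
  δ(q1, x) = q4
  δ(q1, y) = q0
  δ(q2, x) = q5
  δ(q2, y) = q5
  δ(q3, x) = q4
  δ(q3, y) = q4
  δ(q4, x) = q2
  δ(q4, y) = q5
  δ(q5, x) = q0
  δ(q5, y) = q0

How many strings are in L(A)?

8

The useful subgraph on states {q2, q3, q4, q5} is acyclic, so L(A) is finite; the longest accepting path visits 4 useful states, giving maximum string length 3.
Counting accepting paths from q3 by length: 4 of length 2, 4 of length 3. Total 8.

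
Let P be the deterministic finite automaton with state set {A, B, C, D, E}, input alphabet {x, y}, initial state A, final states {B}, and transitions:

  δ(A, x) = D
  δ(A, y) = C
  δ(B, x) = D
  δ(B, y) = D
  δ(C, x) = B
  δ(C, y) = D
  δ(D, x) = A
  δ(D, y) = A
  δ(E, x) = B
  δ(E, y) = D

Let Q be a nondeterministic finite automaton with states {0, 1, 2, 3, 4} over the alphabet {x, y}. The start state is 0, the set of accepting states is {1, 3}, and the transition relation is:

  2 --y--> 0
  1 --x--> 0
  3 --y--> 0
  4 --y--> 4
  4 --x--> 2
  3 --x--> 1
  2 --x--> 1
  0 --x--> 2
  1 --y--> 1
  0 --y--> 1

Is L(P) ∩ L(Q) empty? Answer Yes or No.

Exploring the product automaton P × Q from the start pair (A, 0), following both machines on each input symbol, reaches 10 state pairs: (A, 0), (D, 2), (C, 1), (A, 1), (B, 0), (D, 1), (D, 0), (A, 2), (C, 0), (B, 2).
P accepts in {B} and Q accepts in {1, 3}; no reachable pair has both components accepting, so no string drives both machines to acceptance simultaneously and L(P) ∩ L(Q) = ∅.
So no string is accepted by both, and the intersection is empty.

Yes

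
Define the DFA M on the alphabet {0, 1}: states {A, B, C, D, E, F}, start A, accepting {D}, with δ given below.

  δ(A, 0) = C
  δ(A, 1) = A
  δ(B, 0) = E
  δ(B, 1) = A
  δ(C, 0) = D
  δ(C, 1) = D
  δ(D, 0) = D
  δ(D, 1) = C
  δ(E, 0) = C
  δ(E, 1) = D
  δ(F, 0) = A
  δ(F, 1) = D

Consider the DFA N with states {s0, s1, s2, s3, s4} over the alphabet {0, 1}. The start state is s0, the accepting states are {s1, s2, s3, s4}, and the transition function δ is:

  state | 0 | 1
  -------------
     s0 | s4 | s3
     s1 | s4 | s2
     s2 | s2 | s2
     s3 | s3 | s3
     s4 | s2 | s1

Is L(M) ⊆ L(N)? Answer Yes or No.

Yes

Exploring the product automaton M × N from the start pair (A, s0), following both machines on each input symbol, reaches 10 state pairs: (A, s0), (C, s4), (A, s3), (D, s2), (D, s1), (C, s3), (C, s2), (D, s4), (D, s3), (C, s1).
M accepts in {D} and N accepts in {s1, s2, s3, s4}. The reachable pairs whose M-component is accepting are (D, s2), (D, s1), (D, s4), (D, s3); in each of them the N-component is accepting too, so the product for L(M) \ L(N) (M-component accepting, N-component rejecting) has no reachable accepting pair and the difference is empty.
Hence every string in L(M) is also in L(N).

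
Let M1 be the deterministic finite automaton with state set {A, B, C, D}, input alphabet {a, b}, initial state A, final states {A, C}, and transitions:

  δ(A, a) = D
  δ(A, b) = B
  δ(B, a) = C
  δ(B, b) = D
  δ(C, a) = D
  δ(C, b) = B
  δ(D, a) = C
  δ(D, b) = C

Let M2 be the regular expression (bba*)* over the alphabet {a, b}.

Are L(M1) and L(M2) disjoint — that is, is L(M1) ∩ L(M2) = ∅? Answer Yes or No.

No

The empty string ε is accepted by both M1 and M2.
Hence L(M1) ∩ L(M2) ≠ ∅.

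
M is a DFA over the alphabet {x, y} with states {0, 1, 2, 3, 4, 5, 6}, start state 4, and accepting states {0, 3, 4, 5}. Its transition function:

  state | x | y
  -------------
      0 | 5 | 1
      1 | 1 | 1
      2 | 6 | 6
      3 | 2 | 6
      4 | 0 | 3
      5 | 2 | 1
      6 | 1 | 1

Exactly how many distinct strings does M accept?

The useful subgraph on states {0, 3, 4, 5} is acyclic, so L(M) is finite; the longest accepting path visits 3 useful states, giving maximum string length 2.
Counting accepting paths from 4 by length: 1 of length 0, 2 of length 1, 1 of length 2. Total 4.

4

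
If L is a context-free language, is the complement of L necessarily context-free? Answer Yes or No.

No

CFLs are closed under union, so if they were also closed under complement they would be closed under intersection by De Morgan (L₁ ∩ L₂ is the complement of the union of the complements). But {aⁿbⁿcᵐ} ∩ {aᵐbⁿcⁿ} = {aⁿbⁿcⁿ} is not context-free although both operands are.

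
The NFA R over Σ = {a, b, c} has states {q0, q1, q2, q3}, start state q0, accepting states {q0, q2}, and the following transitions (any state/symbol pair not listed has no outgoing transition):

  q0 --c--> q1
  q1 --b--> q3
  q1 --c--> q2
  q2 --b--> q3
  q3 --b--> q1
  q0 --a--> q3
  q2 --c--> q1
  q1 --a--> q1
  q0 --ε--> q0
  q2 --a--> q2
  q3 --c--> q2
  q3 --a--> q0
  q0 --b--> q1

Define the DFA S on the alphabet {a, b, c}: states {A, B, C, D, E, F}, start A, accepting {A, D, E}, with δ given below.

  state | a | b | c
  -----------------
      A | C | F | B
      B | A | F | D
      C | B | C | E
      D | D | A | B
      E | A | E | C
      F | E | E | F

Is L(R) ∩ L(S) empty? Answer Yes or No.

The empty string ε is accepted by both R and S.
Hence L(R) ∩ L(S) ≠ ∅.

No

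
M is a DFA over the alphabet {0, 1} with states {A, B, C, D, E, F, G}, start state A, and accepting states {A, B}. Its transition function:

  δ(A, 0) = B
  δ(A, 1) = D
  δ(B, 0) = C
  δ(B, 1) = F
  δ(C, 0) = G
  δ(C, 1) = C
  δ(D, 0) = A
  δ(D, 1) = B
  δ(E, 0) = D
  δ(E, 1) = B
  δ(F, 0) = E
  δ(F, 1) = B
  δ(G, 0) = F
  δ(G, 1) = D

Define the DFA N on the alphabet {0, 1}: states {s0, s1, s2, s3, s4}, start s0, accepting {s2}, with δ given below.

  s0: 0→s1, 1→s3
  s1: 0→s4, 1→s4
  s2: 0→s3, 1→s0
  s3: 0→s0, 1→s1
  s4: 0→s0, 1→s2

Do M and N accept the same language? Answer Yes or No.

No

The empty string ε is accepted by M but rejected by N.
So L(M) ≠ L(N).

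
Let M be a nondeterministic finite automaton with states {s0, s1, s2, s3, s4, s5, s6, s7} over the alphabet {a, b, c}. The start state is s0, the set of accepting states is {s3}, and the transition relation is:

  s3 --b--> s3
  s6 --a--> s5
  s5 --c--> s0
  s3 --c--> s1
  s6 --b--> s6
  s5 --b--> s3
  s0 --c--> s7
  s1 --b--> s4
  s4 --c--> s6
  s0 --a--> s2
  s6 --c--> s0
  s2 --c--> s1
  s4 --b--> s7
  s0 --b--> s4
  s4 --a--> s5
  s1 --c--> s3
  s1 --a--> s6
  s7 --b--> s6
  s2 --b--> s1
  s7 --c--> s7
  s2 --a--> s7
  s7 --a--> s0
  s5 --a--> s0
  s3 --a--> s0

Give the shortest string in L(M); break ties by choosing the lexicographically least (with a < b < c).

A breadth-first search from s0 reaches an accepting state first via the path s0 → s2 → s1 → s3 on input abc.
No string of length < 3 is accepted (BFS exhausts all shorter strings without reaching an accepting state), and abc is the lexicographically least accepting string of length 3.

abc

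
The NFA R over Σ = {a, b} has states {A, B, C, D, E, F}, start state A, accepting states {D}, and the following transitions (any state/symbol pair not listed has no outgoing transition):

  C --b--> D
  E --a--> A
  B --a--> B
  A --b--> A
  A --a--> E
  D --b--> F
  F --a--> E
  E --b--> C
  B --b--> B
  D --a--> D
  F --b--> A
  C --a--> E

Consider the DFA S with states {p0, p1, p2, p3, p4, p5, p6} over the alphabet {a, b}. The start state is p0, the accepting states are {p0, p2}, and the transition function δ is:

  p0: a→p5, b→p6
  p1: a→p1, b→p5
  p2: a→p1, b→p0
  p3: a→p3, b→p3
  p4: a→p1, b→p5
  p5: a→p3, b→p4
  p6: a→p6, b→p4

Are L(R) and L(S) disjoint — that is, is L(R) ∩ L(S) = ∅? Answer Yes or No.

Yes

Exploring the product automaton R × S from the start pair (A, p0), following both machines on each input symbol, reaches 20 state pairs: (A, p0), (E, p5), (A, p6), (A, p3), (C, p4), (E, p6), (A, p4), (E, p3), (E, p1), (D, p5), (A, p5), (C, p3), (A, p1), (C, p5), (D, p3), (F, p4), (D, p4), (F, p3), (D, p1), (F, p5).
R accepts in {D} and S accepts in {p0, p2}; no reachable pair has both components accepting, so no string drives both machines to acceptance simultaneously and L(R) ∩ L(S) = ∅.
So no string is accepted by both, and the intersection is empty.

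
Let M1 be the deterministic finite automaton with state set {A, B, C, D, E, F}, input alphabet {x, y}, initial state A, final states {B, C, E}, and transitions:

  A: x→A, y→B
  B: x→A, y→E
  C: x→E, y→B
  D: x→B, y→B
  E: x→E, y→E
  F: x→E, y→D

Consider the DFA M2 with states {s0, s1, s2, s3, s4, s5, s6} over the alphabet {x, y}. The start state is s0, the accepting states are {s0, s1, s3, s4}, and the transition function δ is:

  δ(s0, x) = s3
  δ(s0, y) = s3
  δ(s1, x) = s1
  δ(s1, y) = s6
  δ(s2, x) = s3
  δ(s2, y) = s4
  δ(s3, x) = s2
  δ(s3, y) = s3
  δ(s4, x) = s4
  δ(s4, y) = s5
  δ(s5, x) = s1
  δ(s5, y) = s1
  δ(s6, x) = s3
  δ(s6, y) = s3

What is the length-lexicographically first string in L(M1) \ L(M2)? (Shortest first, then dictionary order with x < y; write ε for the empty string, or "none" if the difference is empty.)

The string yyx is accepted by M1 but not by M2.
No shorter string lies in the difference, and yyx is the lexicographically first length-3 string in L(M1) \ L(M2).

yyx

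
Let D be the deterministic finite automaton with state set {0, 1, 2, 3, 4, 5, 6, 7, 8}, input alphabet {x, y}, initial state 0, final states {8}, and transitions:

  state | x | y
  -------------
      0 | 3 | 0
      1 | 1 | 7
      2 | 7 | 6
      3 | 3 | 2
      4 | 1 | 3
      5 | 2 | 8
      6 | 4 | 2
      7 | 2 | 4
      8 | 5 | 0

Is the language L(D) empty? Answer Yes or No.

Yes

The states reachable from the start state are {0, 1, 2, 3, 4, 6, 7}.
None of the accepting states {8} is reachable, so no string is accepted and L(D) = ∅.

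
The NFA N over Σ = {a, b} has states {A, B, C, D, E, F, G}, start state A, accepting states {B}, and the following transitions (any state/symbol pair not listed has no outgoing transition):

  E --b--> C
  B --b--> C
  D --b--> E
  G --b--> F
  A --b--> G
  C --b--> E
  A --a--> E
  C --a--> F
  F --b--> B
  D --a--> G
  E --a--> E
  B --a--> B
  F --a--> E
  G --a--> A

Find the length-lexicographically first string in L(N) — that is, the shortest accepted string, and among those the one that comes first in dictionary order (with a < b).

A breadth-first search from A reaches an accepting state first via the path A → G → F → B on input bbb.
No string of length < 3 is accepted (BFS exhausts all shorter strings without reaching an accepting state), and bbb is the lexicographically least accepting string of length 3.

bbb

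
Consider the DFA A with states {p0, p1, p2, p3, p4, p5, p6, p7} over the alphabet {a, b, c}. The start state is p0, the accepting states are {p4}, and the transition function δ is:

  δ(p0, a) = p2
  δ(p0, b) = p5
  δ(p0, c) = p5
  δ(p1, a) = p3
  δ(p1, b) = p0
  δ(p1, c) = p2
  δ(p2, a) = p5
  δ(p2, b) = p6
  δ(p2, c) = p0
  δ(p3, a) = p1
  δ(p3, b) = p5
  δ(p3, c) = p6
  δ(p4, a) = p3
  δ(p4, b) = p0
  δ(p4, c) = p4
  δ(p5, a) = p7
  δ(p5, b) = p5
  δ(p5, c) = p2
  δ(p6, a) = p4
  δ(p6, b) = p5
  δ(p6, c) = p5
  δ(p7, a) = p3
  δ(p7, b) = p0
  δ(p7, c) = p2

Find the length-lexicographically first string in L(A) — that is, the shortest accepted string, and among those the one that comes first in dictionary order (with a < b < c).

A breadth-first search from p0 reaches an accepting state first via the path p0 → p2 → p6 → p4 on input aba.
No string of length < 3 is accepted (BFS exhausts all shorter strings without reaching an accepting state), and aba is the lexicographically least accepting string of length 3.

aba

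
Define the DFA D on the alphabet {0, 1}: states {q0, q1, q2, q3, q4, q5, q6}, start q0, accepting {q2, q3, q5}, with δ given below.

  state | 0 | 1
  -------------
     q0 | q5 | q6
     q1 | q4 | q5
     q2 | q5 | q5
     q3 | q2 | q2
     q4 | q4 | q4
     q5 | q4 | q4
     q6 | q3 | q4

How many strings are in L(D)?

8

The useful subgraph on states {q0, q2, q3, q5, q6} is acyclic, so L(D) is finite; the longest accepting path visits 5 useful states, giving maximum string length 4.
Counting accepting paths from q0 by length: 1 of length 1, 1 of length 2, 2 of length 3, 4 of length 4. Total 8.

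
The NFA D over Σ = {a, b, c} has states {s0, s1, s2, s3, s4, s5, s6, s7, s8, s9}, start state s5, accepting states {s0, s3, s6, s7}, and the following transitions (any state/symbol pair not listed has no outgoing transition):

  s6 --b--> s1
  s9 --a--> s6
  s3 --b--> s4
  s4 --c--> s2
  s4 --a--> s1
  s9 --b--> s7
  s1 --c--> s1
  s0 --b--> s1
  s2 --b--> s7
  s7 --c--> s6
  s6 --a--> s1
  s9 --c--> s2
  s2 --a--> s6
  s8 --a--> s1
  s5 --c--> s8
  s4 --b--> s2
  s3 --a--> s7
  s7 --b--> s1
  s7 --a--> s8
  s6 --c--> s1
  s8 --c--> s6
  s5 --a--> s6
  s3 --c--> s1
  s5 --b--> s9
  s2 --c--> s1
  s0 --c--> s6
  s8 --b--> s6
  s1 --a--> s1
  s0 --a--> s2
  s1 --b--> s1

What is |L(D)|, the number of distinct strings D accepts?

The useful subgraph on states {s2, s5, s6, s7, s8, s9} is acyclic, so L(D) is finite; the longest accepting path visits 6 useful states, giving maximum string length 5.
Counting accepting paths from s5 by length: 1 of length 1, 4 of length 2, 3 of length 3, 3 of length 4, 2 of length 5. Total 13.

13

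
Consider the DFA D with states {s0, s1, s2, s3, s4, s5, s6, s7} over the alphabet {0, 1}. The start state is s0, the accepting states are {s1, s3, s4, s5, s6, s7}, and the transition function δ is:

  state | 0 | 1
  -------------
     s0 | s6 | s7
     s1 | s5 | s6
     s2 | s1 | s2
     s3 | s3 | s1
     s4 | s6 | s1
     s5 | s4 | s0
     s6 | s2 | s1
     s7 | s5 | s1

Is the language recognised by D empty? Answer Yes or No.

No

The string 0 is accepted: the run s0 → s6 ends in the accepting state s6.
Since at least one string is accepted, L(D) is not empty.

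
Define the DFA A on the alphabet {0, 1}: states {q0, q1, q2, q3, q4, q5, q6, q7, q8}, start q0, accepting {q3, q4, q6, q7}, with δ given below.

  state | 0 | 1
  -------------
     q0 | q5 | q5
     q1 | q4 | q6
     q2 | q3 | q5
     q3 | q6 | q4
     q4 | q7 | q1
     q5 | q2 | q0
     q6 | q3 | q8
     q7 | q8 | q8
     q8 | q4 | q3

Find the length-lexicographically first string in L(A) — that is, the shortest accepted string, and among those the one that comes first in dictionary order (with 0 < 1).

A breadth-first search from q0 reaches an accepting state first via the path q0 → q5 → q2 → q3 on input 000.
No string of length < 3 is accepted (BFS exhausts all shorter strings without reaching an accepting state), and 000 is the lexicographically least accepting string of length 3.

000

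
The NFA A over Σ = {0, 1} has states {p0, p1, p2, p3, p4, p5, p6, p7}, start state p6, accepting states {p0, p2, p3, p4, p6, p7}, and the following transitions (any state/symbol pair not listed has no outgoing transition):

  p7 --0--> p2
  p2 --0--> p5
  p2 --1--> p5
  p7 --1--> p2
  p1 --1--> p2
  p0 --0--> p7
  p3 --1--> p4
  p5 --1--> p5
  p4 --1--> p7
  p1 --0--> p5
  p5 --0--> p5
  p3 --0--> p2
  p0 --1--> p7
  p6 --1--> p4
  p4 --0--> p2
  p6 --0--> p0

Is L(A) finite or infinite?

The useful states (reachable from p6 and able to reach an accepting state) are {p0, p2, p4, p6, p7}.
Restricted to these states the transition graph has no cycle, so every accepting path has bounded length and L is finite.

finite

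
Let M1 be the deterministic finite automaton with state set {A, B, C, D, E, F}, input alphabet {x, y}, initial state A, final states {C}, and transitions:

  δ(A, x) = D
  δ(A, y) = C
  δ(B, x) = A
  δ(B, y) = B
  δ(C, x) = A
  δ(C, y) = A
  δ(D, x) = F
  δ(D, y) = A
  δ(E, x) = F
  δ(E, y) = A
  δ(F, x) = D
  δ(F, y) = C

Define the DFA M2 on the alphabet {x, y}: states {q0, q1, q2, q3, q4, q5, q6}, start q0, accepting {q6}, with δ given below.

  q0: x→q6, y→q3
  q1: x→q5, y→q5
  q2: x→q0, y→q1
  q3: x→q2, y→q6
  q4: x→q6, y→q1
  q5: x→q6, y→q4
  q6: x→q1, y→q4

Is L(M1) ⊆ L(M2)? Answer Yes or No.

No

The string y is in L(M1) but not in L(M2).
So L(M1) ⊄ L(M2).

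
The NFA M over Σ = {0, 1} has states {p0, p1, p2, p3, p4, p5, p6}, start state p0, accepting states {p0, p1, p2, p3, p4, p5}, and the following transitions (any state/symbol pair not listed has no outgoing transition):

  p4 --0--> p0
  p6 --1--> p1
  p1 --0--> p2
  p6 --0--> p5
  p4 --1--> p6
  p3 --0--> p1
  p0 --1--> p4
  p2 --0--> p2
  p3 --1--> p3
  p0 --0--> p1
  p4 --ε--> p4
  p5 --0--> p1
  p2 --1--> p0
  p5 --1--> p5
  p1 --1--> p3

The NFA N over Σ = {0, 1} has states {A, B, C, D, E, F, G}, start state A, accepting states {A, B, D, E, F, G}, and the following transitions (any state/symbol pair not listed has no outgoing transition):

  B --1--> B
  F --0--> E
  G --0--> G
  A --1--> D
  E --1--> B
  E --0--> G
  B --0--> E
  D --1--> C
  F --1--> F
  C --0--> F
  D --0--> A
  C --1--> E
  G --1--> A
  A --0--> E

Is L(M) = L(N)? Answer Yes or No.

Exploring the product automaton M × N from the start pair (p0, A), following both machines on each input symbol, reaches 7 state pairs: (p0, A), (p1, E), (p4, D), (p2, G), (p3, B), (p6, C), (p5, F).
M accepts in {p0, p1, p2, p3, p4, p5} and N accepts in {A, B, D, E, F, G}. In every reachable pair the two components are either both accepting — (p0, A), (p1, E), (p4, D), (p2, G), (p3, B), (p5, F) — or both non-accepting, so no string is accepted by exactly one of the machines: L(M) \ L(N) and L(N) \ L(M) are both empty.
Hence every string is accepted by M iff it is accepted by N, and the two languages coincide.

Yes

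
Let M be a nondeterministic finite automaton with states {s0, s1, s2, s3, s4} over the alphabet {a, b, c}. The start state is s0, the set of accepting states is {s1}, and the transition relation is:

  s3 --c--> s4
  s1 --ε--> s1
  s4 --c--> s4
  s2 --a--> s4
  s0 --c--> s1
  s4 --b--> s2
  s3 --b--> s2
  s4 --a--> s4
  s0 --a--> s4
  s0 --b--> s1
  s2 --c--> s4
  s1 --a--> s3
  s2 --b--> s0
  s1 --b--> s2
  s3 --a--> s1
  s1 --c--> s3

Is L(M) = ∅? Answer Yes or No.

The string b is accepted: the run s0 → s1 ends in the accepting state s1.
Since at least one string is accepted, L(M) is not empty.

No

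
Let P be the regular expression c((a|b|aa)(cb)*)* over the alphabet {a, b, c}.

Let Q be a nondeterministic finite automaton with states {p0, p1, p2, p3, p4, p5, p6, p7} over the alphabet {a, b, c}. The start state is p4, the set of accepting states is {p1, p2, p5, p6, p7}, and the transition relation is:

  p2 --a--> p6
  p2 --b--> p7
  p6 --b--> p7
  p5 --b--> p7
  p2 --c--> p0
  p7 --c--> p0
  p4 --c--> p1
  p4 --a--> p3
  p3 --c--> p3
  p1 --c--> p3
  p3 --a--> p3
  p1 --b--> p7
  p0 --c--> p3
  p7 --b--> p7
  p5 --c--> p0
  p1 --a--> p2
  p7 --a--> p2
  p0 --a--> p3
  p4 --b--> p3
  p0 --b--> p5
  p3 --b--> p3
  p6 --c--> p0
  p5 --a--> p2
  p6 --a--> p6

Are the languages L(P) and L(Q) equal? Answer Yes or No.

Yes

Converting the expression P to a DFA (subset construction, then merging equivalent states) gives the minimal DFA with states {r0, r1, r2, r3, r4}, start state r0, accepting states {r2, r3} and transitions r0: a→r1, b→r1, c→r2; r1: a→r1, b→r1, c→r1; r2: a→r3, b→r3, c→r1; r3: a→r3, b→r3, c→r4; r4: a→r1, b→r3, c→r1.
Exploring the product automaton P × Q from the start pair (r0, p4), following both machines on each input symbol, reaches 8 state pairs: (r0, p4), (r1, p3), (r2, p1), (r3, p2), (r3, p7), (r3, p6), (r4, p0), (r3, p5).
P accepts in {r2, r3} and Q accepts in {p1, p2, p5, p6, p7}. In every reachable pair the two components are either both accepting — (r2, p1), (r3, p2), (r3, p7), (r3, p6), (r3, p5) — or both non-accepting, so no string is accepted by exactly one of the machines: L(P) \ L(Q) and L(Q) \ L(P) are both empty.
Hence every string is accepted by P iff it is accepted by Q, and the two languages coincide.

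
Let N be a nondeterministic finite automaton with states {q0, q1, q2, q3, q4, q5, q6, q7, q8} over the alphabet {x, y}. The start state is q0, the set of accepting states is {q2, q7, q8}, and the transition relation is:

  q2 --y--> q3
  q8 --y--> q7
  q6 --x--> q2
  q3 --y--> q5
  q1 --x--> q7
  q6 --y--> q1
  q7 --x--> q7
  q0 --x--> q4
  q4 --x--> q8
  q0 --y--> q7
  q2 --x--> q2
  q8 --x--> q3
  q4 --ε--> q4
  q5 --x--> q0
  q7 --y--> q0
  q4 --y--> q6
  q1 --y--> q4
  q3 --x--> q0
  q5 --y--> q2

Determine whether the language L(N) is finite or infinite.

State q0 is reachable from the start and can reach an accepting state, and it lies on the cycle q0 → q4 → q8 → q3 → q0.
Traversing that cycle any number of times yields accepted strings of unbounded length, so the language is infinite.

infinite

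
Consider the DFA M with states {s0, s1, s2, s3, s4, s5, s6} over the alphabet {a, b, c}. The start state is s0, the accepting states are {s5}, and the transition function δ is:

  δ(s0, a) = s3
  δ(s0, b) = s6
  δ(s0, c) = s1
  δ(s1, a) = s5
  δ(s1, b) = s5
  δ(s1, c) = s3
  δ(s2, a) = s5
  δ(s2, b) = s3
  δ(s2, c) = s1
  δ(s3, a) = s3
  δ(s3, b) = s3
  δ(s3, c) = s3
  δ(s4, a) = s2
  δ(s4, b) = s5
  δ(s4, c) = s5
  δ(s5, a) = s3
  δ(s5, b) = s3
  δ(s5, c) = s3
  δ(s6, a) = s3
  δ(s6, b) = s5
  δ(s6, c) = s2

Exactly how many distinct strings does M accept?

The useful subgraph on states {s0, s1, s2, s5, s6} is acyclic, so L(M) is finite; the longest accepting path visits 5 useful states, giving maximum string length 4.
Counting accepting paths from s0 by length: 3 of length 2, 1 of length 3, 2 of length 4. Total 6.

6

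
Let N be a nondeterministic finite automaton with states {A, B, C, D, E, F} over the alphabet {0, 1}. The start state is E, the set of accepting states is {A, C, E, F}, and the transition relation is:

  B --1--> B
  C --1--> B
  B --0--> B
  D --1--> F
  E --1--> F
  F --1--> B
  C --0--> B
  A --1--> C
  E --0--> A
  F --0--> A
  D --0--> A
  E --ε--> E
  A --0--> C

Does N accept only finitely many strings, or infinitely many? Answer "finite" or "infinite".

The useful states (reachable from E and able to reach an accepting state) are {A, C, E, F}.
Restricted to these states the transition graph has no cycle, so every accepting path has bounded length and L is finite.

finite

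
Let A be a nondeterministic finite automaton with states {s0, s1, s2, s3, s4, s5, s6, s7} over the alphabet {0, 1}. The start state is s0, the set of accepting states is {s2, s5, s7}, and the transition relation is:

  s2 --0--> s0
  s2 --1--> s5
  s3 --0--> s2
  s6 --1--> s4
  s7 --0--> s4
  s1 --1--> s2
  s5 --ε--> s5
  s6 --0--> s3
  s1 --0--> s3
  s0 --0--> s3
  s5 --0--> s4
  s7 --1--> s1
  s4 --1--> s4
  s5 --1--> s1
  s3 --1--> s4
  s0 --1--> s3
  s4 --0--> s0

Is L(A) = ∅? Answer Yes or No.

No

The string 00 is accepted: the run s0 → s3 → s2 ends in the accepting state s2.
Since at least one string is accepted, L(A) is not empty.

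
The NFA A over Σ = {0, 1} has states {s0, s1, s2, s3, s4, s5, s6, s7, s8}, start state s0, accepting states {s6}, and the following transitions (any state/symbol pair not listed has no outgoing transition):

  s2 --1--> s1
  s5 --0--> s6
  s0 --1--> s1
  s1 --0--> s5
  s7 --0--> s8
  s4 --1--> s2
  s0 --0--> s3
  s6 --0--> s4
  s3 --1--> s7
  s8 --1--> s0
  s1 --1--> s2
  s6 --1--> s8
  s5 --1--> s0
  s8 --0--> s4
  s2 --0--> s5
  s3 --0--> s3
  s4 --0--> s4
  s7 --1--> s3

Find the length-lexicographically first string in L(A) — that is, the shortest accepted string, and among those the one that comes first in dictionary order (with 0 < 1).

100

A breadth-first search from s0 reaches an accepting state first via the path s0 → s1 → s5 → s6 on input 100.
No string of length < 3 is accepted (BFS exhausts all shorter strings without reaching an accepting state), and 100 is the lexicographically least accepting string of length 3.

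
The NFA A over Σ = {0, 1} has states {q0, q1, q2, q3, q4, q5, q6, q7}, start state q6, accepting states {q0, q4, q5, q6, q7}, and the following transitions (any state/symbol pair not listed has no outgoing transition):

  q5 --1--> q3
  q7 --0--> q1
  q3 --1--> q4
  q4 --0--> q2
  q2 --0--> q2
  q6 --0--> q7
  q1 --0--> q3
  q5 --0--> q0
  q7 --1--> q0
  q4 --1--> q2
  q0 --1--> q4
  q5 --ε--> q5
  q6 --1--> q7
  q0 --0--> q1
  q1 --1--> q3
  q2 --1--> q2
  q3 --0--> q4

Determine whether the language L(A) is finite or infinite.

The useful states (reachable from q6 and able to reach an accepting state) are {q0, q1, q3, q4, q6, q7}.
Restricted to these states the transition graph has no cycle, so every accepting path has bounded length and L is finite.

finite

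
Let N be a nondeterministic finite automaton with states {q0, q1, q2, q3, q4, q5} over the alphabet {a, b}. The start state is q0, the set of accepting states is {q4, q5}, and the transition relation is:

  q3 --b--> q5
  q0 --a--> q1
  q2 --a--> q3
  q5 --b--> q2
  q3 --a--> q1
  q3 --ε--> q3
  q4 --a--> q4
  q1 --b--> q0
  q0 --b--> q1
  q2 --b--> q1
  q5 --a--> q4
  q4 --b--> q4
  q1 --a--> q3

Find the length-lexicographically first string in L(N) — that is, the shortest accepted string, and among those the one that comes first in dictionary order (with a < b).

A breadth-first search from q0 reaches an accepting state first via the path q0 → q1 → q3 → q5 on input aab.
No string of length < 3 is accepted (BFS exhausts all shorter strings without reaching an accepting state), and aab is the lexicographically least accepting string of length 3.

aab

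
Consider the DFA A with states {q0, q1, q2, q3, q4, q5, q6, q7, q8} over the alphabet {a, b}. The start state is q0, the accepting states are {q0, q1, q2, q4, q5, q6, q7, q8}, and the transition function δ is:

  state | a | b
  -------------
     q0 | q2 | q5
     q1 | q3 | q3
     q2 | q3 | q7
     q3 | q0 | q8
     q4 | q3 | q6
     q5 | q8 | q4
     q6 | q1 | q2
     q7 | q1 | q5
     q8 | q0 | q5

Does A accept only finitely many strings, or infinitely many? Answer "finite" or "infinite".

State q0 is reachable from the start and can reach an accepting state, and it lies on the cycle q0 → q2 → q3 → q0.
Traversing that cycle any number of times yields accepted strings of unbounded length, so the language is infinite.

infinite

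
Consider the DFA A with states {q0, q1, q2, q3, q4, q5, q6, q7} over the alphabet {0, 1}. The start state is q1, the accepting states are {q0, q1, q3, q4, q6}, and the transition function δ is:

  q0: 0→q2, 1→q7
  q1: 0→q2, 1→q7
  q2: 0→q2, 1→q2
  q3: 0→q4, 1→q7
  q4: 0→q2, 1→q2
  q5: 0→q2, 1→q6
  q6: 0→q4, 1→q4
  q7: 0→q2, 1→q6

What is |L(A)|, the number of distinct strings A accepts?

The useful subgraph on states {q1, q4, q6, q7} is acyclic, so L(A) is finite; the longest accepting path visits 4 useful states, giving maximum string length 3.
Counting accepting paths from q1 by length: 1 of length 0, 1 of length 2, 2 of length 3. Total 4.

4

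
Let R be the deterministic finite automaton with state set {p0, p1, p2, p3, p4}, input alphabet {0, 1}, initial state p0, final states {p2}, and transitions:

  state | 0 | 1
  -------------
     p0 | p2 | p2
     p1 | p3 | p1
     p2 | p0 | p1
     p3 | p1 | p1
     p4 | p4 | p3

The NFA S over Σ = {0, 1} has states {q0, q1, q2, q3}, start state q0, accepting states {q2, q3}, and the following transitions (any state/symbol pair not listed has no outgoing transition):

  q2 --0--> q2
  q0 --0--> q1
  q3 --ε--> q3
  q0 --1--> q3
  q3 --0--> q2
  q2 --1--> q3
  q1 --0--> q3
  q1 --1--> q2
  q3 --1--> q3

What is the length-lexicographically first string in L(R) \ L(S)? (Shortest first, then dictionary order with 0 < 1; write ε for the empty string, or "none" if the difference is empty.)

The string 0 is accepted by R but not by S.
No shorter string lies in the difference, and 0 is the lexicographically first length-1 string in L(R) \ L(S).

0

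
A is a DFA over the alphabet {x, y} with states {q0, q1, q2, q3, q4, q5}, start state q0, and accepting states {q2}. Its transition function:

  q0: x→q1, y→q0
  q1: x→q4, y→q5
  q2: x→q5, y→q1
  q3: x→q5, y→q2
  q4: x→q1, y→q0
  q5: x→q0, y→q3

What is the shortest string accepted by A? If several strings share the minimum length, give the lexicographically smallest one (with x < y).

xyyy

A breadth-first search from q0 reaches an accepting state first via the path q0 → q1 → q5 → q3 → q2 on input xyyy.
No string of length < 4 is accepted (BFS exhausts all shorter strings without reaching an accepting state), and xyyy is the lexicographically least accepting string of length 4.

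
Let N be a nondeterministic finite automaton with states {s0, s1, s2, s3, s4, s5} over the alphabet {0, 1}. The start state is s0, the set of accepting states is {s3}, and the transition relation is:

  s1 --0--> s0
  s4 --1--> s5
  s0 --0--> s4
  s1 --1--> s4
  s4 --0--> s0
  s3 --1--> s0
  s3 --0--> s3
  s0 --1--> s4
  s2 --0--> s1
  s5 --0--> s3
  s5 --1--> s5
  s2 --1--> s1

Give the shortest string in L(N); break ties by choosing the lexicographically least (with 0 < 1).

010

A breadth-first search from s0 reaches an accepting state first via the path s0 → s4 → s5 → s3 on input 010.
No string of length < 3 is accepted (BFS exhausts all shorter strings without reaching an accepting state), and 010 is the lexicographically least accepting string of length 3.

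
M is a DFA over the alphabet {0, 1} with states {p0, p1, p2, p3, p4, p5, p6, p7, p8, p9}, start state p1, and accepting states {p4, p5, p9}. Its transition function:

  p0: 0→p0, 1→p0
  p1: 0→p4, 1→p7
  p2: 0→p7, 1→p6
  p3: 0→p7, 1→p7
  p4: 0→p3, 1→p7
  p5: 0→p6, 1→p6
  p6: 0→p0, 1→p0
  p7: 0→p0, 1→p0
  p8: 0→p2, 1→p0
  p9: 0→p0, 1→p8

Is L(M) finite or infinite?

finite

The useful states (reachable from p1 and able to reach an accepting state) are {p1, p4}.
Restricted to these states the transition graph has no cycle, so every accepting path has bounded length and L is finite.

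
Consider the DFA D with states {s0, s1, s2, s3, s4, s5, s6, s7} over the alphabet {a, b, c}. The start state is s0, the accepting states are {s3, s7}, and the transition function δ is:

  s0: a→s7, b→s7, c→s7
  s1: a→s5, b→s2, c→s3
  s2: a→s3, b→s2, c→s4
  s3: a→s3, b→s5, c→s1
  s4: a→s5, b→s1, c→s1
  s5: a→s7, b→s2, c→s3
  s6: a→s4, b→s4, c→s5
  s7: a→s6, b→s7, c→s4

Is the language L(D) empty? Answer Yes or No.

The string a is accepted: the run s0 → s7 ends in the accepting state s7.
Since at least one string is accepted, L(D) is not empty.

No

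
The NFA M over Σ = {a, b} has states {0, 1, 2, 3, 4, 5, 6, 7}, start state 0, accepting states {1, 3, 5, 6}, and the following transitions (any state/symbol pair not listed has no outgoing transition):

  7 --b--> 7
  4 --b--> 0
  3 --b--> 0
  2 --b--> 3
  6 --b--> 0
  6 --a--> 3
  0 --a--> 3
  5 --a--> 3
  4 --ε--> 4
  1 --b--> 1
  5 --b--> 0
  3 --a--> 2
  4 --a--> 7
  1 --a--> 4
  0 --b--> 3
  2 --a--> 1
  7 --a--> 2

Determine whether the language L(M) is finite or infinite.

State 0 is reachable from the start and can reach an accepting state, and it lies on the cycle 0 → 3 → 0.
Traversing that cycle any number of times yields accepted strings of unbounded length, so the language is infinite.

infinite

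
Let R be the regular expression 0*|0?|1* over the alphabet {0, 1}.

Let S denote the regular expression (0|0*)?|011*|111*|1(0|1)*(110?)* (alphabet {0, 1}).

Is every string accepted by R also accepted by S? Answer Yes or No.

Converting the expression R to a DFA (subset construction, then merging equivalent states) gives the minimal DFA with states {r0, r1, r2, r3}, start state r0, accepting states {r0, r1, r2} and transitions r0: 0→r1, 1→r2; r1: 0→r1, 1→r3; r2: 0→r3, 1→r2; r3: 0→r3, 1→r3.
Converting the expression S to a DFA (subset construction, then merging equivalent states) gives the minimal DFA with states {s0, s1, s2, s3, s4, s5}, start state s0, accepting states {s0, s1, s2, s3, s4} and transitions s0: 0→s1, 1→s2; s1: 0→s3, 1→s4; s2: 0→s2, 1→s2; s3: 0→s3, 1→s5; s4: 0→s5, 1→s4; s5: 0→s5, 1→s5.
Exploring the product automaton R × S from the start pair (r0, s0), following both machines on each input symbol, reaches 7 state pairs: (r0, s0), (r1, s1), (r2, s2), (r1, s3), (r3, s4), (r3, s2), (r3, s5).
R accepts in {r0, r1, r2} and S accepts in {s0, s1, s2, s3, s4}. The reachable pairs whose R-component is accepting are (r0, s0), (r1, s1), (r2, s2), (r1, s3); in each of them the S-component is accepting too, so the product for L(R) \ L(S) (R-component accepting, S-component rejecting) has no reachable accepting pair and the difference is empty.
Hence every string in L(R) is also in L(S).

Yes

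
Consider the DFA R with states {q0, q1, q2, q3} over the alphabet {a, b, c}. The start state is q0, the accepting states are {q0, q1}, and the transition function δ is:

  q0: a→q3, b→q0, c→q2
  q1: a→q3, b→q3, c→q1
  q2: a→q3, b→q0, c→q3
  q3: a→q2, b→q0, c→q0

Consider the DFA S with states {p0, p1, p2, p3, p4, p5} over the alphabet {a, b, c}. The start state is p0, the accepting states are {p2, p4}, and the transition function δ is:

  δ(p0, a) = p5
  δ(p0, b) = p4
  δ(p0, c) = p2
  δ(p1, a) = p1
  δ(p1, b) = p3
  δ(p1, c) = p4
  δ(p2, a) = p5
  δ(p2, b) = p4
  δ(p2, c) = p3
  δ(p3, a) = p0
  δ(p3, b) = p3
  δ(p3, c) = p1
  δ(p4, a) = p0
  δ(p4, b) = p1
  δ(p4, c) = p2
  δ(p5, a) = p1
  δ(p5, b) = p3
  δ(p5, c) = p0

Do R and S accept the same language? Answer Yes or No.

No

The empty string ε is accepted by R but rejected by S.
So L(R) ≠ L(S).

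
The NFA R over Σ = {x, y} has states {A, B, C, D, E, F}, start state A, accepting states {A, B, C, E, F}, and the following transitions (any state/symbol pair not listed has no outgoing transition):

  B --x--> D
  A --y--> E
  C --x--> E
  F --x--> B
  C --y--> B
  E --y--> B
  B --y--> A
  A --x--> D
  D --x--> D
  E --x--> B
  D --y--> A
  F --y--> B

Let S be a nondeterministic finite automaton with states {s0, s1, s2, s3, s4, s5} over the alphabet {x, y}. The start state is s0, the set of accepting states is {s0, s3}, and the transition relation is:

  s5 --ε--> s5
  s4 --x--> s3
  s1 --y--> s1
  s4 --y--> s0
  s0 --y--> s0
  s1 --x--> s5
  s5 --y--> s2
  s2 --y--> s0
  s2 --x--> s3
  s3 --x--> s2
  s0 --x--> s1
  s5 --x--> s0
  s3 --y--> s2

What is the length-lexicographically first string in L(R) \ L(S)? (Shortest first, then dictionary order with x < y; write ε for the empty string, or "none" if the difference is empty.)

The string xy is accepted by R but not by S.
No shorter string lies in the difference, and xy is the lexicographically first length-2 string in L(R) \ L(S).

xy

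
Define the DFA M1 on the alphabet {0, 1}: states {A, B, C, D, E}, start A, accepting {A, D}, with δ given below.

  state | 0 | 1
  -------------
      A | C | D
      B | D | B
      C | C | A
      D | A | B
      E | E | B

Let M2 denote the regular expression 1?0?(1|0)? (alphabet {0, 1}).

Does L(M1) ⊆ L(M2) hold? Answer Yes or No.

The string 001 is in L(M1) but not in L(M2).
So L(M1) ⊄ L(M2).

No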